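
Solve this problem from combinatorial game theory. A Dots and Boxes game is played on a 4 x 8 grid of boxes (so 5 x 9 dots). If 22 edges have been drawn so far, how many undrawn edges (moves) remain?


Grid: 4 x 8 boxes, i.e. 5 rows and 9 columns of dots.
Horizontal edges: (rows + 1) * cols = 5 * 8 = 40
Vertical edges: rows * (cols + 1) = 4 * 9 = 36
Total edges: 40 + 36 = 76
Edges drawn: 22
Remaining: 76 - 22 = 54

54


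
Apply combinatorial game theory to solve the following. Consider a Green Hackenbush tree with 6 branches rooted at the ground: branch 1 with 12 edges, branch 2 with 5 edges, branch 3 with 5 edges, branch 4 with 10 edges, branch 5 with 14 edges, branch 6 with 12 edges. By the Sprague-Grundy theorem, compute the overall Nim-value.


The tree has 6 branches from the ground vertex.
In Green Hackenbush, the Nim-value of a simple path of length k is k.
Branch 1: length 12, Nim-value = 12
Branch 2: length 5, Nim-value = 5
Branch 3: length 5, Nim-value = 5
Branch 4: length 10, Nim-value = 10
Branch 5: length 14, Nim-value = 14
Branch 6: length 12, Nim-value = 12
Total Nim-value = XOR of all branch values:
0 XOR 12 = 12
12 XOR 5 = 9
9 XOR 5 = 12
12 XOR 10 = 6
6 XOR 14 = 8
8 XOR 12 = 4
Nim-value of the tree = 4

4


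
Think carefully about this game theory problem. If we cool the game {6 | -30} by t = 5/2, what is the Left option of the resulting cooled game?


Original game: {6 | -30} (a switch {a | b} with a > b).
Cooling by t (for t below the temperature (a - b)/2 = 18) taxes each move by t: {a | b} cooled by t is {a - t | b + t}.
Cooling amount: t = 5/2
Cooled Left option: 6 - 5/2 = 7/2
Cooled Right option: -30 + 5/2 = -55/2
Cooled game: {7/2 | -55/2}
Left option = 7/2

7/2


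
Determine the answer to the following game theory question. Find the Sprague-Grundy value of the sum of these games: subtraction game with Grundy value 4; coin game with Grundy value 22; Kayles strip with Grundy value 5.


By the Sprague-Grundy theorem, the Grundy value of a sum of games is the XOR of individual Grundy values.
subtraction game: Grundy value = 4. Running XOR: 0 XOR 4 = 4
coin game: Grundy value = 22. Running XOR: 4 XOR 22 = 18
Kayles strip: Grundy value = 5. Running XOR: 18 XOR 5 = 23
The combined Grundy value is 23.

23


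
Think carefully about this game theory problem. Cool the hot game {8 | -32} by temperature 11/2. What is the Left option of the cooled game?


Original game: {8 | -32} (a switch {a | b} with a > b).
Cooling by t (for t below the temperature (a - b)/2 = 20) taxes each move by t: {a | b} cooled by t is {a - t | b + t}.
Cooling amount: t = 11/2
Cooled Left option: 8 - 11/2 = 5/2
Cooled Right option: -32 + 11/2 = -53/2
Cooled game: {5/2 | -53/2}
Left option = 5/2

5/2


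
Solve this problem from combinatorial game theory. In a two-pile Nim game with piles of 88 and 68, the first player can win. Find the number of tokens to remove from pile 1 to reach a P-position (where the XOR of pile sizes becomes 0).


Piles: 88 and 68
Current XOR: 88 XOR 68 = 28 (non-zero, so this is an N-position).
To make the XOR zero, we need to find a move that balances the piles.
For pile 1 (size 88): target = 88 XOR 28 = 68
We reduce pile 1 from 88 to 68.
Tokens removed: 88 - 68 = 20
Verification: 68 XOR 68 = 0

20


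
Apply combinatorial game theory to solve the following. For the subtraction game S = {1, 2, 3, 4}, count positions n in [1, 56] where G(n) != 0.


Subtraction set S = {1, 2, 3, 4}, so G(n) = n mod 5.
G(n) = 0 when n is a multiple of 5.
Multiples of 5 in [1, 56]: 11
N-positions (nonzero Grundy) = 56 - 11 = 45

45


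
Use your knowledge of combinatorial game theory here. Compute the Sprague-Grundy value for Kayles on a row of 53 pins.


Kayles: a move removes 1 or 2 adjacent pins from a contiguous row.
Removing pins from a row of k leaves two independent rows (a, b) with a + b = k - 1 (one pin) or a + b = k - 2 (two pins); an end removal gives a = 0.
By Sprague-Grundy, G(k) = mex{ G(a) XOR G(b) } over all these splits. G(0) = 0.
G(1): splits (0,0):0^0=0 -> mex({0}) = 1
G(2): splits (0,1):0^1=1 (0,0):0^0=0 -> mex({0, 1}) = 2
G(3): splits (0,2):0^2=2 (1,1):1^1=0 (0,1):0^1=1 -> mex({0, 1, 2}) = 3
G(4): splits (0,3):0^3=3 (1,2):1^2=3 (0,2):0^2=2 (1,1):1^1=0 -> mex({0, 2, 3}) = 1
G(5): splits (0,4):0^1=1 (1,3):1^3=2 (2,2):2^2=0 (0,3):0^3=3 (1,2):1^2=3 -> mex({0, 1, 2, 3}) = 4
G(6) = mex({0, 1, 2, 4}) = 3
G(7) = mex({0, 1, 3, 4, 5}) = 2
G(8) = mex({0, 2, 3, 5, 6}) = 1
G(9) = mex({0, 1, 2, 3, 6, 7}) = 4
G(10) = mex({0, 1, 3, 4, 5, 7}) = 2
G(11) = mex({0, 1, 2, 3, 4, 5}) = 6
G(12) = mex({0, 1, 2, 3, 5, 6, 7}) = 4
G(13) = mex({0, 2, 3, 4, 6, 7}) = 1
G(14) = mex({0, 1, 4, 5, 6, 7}) = 2
G(15) = mex({0, 1, 2, 3, 4, 5, 6}) = 7
G(16) = mex({0, 2, 3, 5, 6, 7}) = 1
G(17) = mex({0, 1, 2, 3, 5, 6, 7}) = 4
G(18) = mex({0, 1, 2, 4, 5, 6}) = 3
G(19) = mex({0, 1, 3, 4, 5, 7}) = 2
G(20) = mex({0, 2, 3, 4, 5, 6, 7}) = 1
G(21) = mex({0, 1, 2, 3, 5, 6, 7}) = 4
G(22) = mex({0, 1, 2, 3, 4, 5, 7}) = 6
G(23) = mex({0, 1, 2, 3, 4, 5, 6}) = 7
G(24) = mex({0, 1, 2, 3, 5, 6, 7}) = 4
G(25) = mex({0, 2, 3, 4, 6, 7}) = 1
G(26) = mex({0, 1, 3, 4, 5, 6, 7}) = 2
G(27) = mex({0, 1, 2, 3, 4, 5, 6, 7}) = 8
G(28) = mex({0, 1, 2, 3, 4, 6, 7, 8}) = 5
G(29) = mex({0, 1, 2, 3, 5, 6, 7, 8, 9}) = 4
G(30) = mex({0, 1, 2, 3, 4, 5, 6, 9, 10}) = 7
G(31) = mex({0, 1, 3, 4, 5, 7, 10, 11}) = 2
G(32) = mex({0, 2, 3, 4, 5, 6, 7, 9, 11}) = 1
G(33) = mex({0, 1, 2, 3, 4, 5, 6, 7, 9, 12}) = 8
G(34) = mex({0, 1, 2, 3, 4, 5, 7, 8, 11, 12}) = 6
G(35) = mex({0, 1, 2, 3, 4, 5, 6, 8, 9, 10, 11}) = 7
G(36) = mex({0, 1, 2, 3, 5, 6, 7, 9, 10}) = 4
G(37) = mex({0, 2, 3, 4, 6, 7, 9, 10, 11, 12}) = 1
G(38) = mex({0, 1, 3, 4, 5, 6, 7, 9, 10, 11, 12}) = 2
G(39) = mex({0, 1, 2, 4, 5, 6, 7, 9, 10, 12, 14}) = 3
G(40) = mex({0, 2, 3, 4, 6, 7, 11, 12, 14}) = 1
G(41) = mex({0, 1, 2, 3, 5, 6, 7, 9, 10, 11, 12}) = 4
G(42) = mex({0, 1, 2, 3, 4, 5, 6, 9, 10}) = 7
G(43) = mex({0, 1, 3, 4, 5, 7, 9, 10, 12, 15}) = 2
G(44) = mex({0, 2, 3, 4, 5, 6, 7, 9, 10, 12, 15}) = 1
G(45) = mex({0, 1, 2, 3, 4, 5, 6, 7, 9, 10, 12, 14}) = 8
G(46) = mex({0, 1, 3, 4, 5, 7, 8, 11, 12, 14}) = 2
G(47) = mex({0, 1, 2, 3, 4, 5, 6, 8, 9, 10, 11, 12}) = 7
G(48) = mex({0, 1, 2, 3, 5, 6, 7, 9, 10}) = 4
G(49) = mex({0, 2, 3, 4, 6, 7, 9, 10, 11, 12, 15}) = 1
G(50) = mex({0, 1, 4, 5, 6, 7, 9, 11, 12, 14, 15}) = 2
G(51) = mex({0, 1, 2, 3, 4, 5, 6, 7, 9, 12, 14, 15}) = 8
G(52) = mex({0, 2, 3, 4, 5, 6, 7, 8, 11, 12, 15}) = 1
G(53) = mex({0, 1, 2, 3, 5, 6, 7, 8, 9, 10, 11, 12}) = 4
Therefore G(53) = 4.

4


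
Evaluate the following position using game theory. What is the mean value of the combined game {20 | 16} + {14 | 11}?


G1 = {20 | 16}, G2 = {14 | 11}
Each is a switch {a | b} with numbers a > b; its mean value is (a + b)/2, and mean value is additive over game sums: m(G1 + G2) = m(G1) + m(G2).
Mean of G1 = (20 + (16))/2 = 36/2 = 18
Mean of G2 = (14 + (11))/2 = 25/2 = 25/2
Mean of G1 + G2 = 18 + 25/2 = 61/2

61/2


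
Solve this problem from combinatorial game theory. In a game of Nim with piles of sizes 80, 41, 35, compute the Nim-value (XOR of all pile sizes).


We need the XOR (exclusive or) of all pile sizes.
After XOR-ing pile 1 (size 80): 0 XOR 80 = 80
After XOR-ing pile 2 (size 41): 80 XOR 41 = 121
After XOR-ing pile 3 (size 35): 121 XOR 35 = 90
The Nim-value of this position is 90.

90


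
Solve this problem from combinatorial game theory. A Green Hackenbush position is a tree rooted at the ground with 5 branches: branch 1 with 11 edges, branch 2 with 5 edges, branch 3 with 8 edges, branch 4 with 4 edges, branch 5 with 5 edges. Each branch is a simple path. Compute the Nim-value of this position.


The tree has 5 branches from the ground vertex.
In Green Hackenbush, the Nim-value of a simple path of length k is k.
Branch 1: length 11, Nim-value = 11
Branch 2: length 5, Nim-value = 5
Branch 3: length 8, Nim-value = 8
Branch 4: length 4, Nim-value = 4
Branch 5: length 5, Nim-value = 5
Total Nim-value = XOR of all branch values:
0 XOR 11 = 11
11 XOR 5 = 14
14 XOR 8 = 6
6 XOR 4 = 2
2 XOR 5 = 7
Nim-value of the tree = 7

7


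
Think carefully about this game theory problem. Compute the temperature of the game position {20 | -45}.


The game is {20 | -45}, a switch {a | b} with numbers a > b.
Cooling {a | b} by t gives {a - t | b + t}, which stops being hot when a - t = b + t, i.e. at t = (a - b)/2. So the temperature of a switch is (a - b)/2.
Temperature = (Left option - Right option) / 2
= (20 - (-45)) / 2
= 65 / 2
= 65/2

65/2


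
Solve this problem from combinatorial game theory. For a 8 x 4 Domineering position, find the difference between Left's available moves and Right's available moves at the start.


Board is 8 x 4 (rows x cols).
Left (vertical) placements: (rows-1) * cols = 7 * 4 = 28
Right (horizontal) placements: rows * (cols-1) = 8 * 3 = 24
Advantage = Left - Right = 28 - 24 = 4

4


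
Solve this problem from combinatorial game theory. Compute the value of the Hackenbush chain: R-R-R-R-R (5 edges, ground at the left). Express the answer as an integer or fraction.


Edges (from ground): R-R-R-R-R
By Berlekamp's sign-expansion rule, a Blue-Red Hackenbush stalk has the value of the surreal number whose sign sequence is the edge sequence with B -> + and R -> -.
Sign sequence: -----
Trace the sign expansion in the surreal number tree, starting from 0:
Edge 1: R (sign -) -> bounds (-inf, 0), value = -1
Edge 2: R (sign -) -> bounds (-inf, -1), value = -2
Edge 3: R (sign -) -> bounds (-inf, -2), value = -3
Edge 4: R (sign -) -> bounds (-inf, -3), value = -4
Edge 5: R (sign -) -> bounds (-inf, -4), value = -5
Game value = -5

-5


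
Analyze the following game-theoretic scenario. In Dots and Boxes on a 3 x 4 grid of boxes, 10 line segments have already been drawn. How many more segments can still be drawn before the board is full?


Grid: 3 x 4 boxes, i.e. 4 rows and 5 columns of dots.
Horizontal edges: (rows + 1) * cols = 4 * 4 = 16
Vertical edges: rows * (cols + 1) = 3 * 5 = 15
Total edges: 16 + 15 = 31
Edges drawn: 10
Remaining: 31 - 10 = 21

21


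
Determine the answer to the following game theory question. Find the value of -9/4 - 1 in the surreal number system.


x = -9/4, y = 1
Converting to common denominator: 4
x = -9/4, y = 4/4
x - y = -9/4 - 1 = -13/4

-13/4


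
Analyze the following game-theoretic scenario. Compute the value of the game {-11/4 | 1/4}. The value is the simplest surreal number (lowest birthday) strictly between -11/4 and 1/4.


Left options: {-11/4}, max = -11/4
Right options: {1/4}, min = 1/4
All options are numbers and max(Left) < min(Right), so by the simplicity theorem the value is the simplest (earliest-born) number strictly between -11/4 and 1/4.
Integers -2 through 0 all lie strictly between -11/4 and 1/4.
Among integers, the simplest (lowest birthday = smallest |n|; 0 is born on day 0, +-n on day n) is 0.
No non-integer in the interval can be simpler: if x is a non-integer in the interval, then floor(x) or ceil(x) also lies in the interval (the interval contains an integer), and both are proper prefixes of x's sign expansion, i.e. born earlier. So the game value is 0.
Game value = 0

0


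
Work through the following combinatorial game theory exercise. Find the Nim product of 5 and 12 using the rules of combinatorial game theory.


Nim multiplication is bilinear over XOR: (u XOR v) * w = (u*w) XOR (v*w).
So we split each operand into its bit components and XOR the pairwise Nim products.
5 = 1 + 4 (as XOR of powers of 2).
12 = 4 + 8 (as XOR of powers of 2).
Using the standard Nim-product table on single bits:
  2*2 = 3,   2*4 = 8,   2*8 = 12,
  4*4 = 6,   4*8 = 11,  8*8 = 13,
and  1*x = x (identity), k*l = l*k (commutative).
Pairwise Nim products:
  1 * 4 = 4
  1 * 8 = 8
  4 * 4 = 6
  4 * 8 = 11
XOR them: 4 XOR 8 XOR 6 XOR 11 = 1.
Result: 5 * 12 = 1 (in Nim).

1


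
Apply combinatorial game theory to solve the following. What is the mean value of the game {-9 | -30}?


Game = {-9 | -30}, a switch {a | b} with numbers a > b.
Its thermograph has left wall a - t and right wall b + t, which meet at t = (a - b)/2, where both equal (a + b)/2. So the mast (mean value) is at (a + b)/2.
Mean = (-9 + (-30))/2 = -39/2 = -39/2

-39/2


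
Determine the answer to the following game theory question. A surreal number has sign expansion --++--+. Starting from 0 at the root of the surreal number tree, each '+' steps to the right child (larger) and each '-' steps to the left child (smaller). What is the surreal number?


Sign expansion: --++--+
Rule: track bounds (lo, hi), initially (-inf, +inf). On '+', the current value becomes lo and we move to the simplest number in (value, hi): value + 1 if hi = +inf, otherwise the midpoint (value + hi)/2. On '-', the current value becomes hi and we move to value - 1 if lo = -inf, otherwise the midpoint (lo + value)/2.
Start at 0.
Step 1: sign = -, move left. Bounds: (-inf, 0). Value = -1
Step 2: sign = -, move left. Bounds: (-inf, -1). Value = -2
Step 3: sign = +, move right. Bounds: (-2, -1). Value = -3/2
Step 4: sign = +, move right. Bounds: (-3/2, -1). Value = -5/4
Step 5: sign = -, move left. Bounds: (-3/2, -5/4). Value = -11/8
Step 6: sign = -, move left. Bounds: (-3/2, -11/8). Value = -23/16
Step 7: sign = +, move right. Bounds: (-23/16, -11/8). Value = -45/32
The surreal number with sign expansion --++--+ is -45/32.

-45/32


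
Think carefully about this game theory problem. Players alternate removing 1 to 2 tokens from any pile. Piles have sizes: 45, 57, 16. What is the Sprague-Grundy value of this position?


Subtraction set: {1, 2}
For this subtraction set, G(n) = n mod 3 (period = max + 1 = 3).
Pile 1 (size 45): G(45) = 45 mod 3 = 0
Pile 2 (size 57): G(57) = 57 mod 3 = 0
Pile 3 (size 16): G(16) = 16 mod 3 = 1
Total Grundy value = XOR of all: 0 XOR 0 XOR 1 = 1

1


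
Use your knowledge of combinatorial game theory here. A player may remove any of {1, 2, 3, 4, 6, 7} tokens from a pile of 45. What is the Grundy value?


The subtraction set is S = {1, 2, 3, 4, 6, 7}.
G(k) = mex{ G(k - s) : s in S, s <= k }. We compute iteratively: G(0) = 0.
G(1) = mex({0}) = 1
G(2) = mex({0, 1}) = 2
G(3) = mex({0, 1, 2}) = 3
G(4) = mex({0, 1, 2, 3}) = 4
G(5) = mex({1, 2, 3, 4}) = 0
G(6) = mex({0, 2, 3, 4}) = 1
G(7) = mex({0, 1, 3, 4}) = 2
G(8) = mex({0, 1, 2, 4}) = 3
G(9) = mex({0, 1, 2, 3}) = 4
G(10) = mex({1, 2, 3, 4}) = 0
G(11) = mex({0, 2, 3, 4}) = 1
Observe that G(5)..G(11) = 0, 1, 2, 3, 4, 0, 1 repeats G(0)..G(6) = 0, 1, 2, 3, 4, 0, 1.
For k >= max(S) = 7, G(k) is determined by the previous 7 values G(k-7)..G(k-1); a window of 7 consecutive values has recurred shifted by 5, so by induction G(k + 5) = G(k) for all k >= 0: the sequence is periodic from the start with period 5.
One period: G(0..4) = 0, 1, 2, 3, 4.
45 mod 5 = 0, so G(45) = G(0) = 0.

0


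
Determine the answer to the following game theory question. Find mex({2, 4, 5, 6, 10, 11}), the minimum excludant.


Set = {2, 4, 5, 6, 10, 11}
0 is NOT in the set. This is the mex.
mex = 0

0


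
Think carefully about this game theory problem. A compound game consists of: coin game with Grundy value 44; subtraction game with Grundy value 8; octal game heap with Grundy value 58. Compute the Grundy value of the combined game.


By the Sprague-Grundy theorem, the Grundy value of a sum of games is the XOR of individual Grundy values.
coin game: Grundy value = 44. Running XOR: 0 XOR 44 = 44
subtraction game: Grundy value = 8. Running XOR: 44 XOR 8 = 36
octal game heap: Grundy value = 58. Running XOR: 36 XOR 58 = 30
The combined Grundy value is 30.

30


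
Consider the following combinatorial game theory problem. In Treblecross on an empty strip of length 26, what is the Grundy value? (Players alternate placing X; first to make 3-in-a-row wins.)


Treblecross: place X on empty cells; 3-in-a-row wins.
Playing within two cells of an existing X lets the opponent win at once, so sensible play treats the cells i-2..i+2 around each X as dead. The player left with no safe cell loses, so this is a normal-play take-away game on strips of safe cells.
Placing X at cell i (0-indexed) of a strip of k safe cells leaves independent strips of sizes max(0, i-2) and max(0, k-i-3). Hence G(k) = mex{ G(max(0,i-2)) XOR G(max(0,k-i-3)) : 0 <= i < k }, with G(0) = 0.
G(1): splits (0,0):0^0=0 -> mex({0}) = 1
G(2): splits (0,0):0^0=0 -> mex({0}) = 1
G(3): splits (0,0):0^0=0 -> mex({0}) = 1
G(4): splits (0,1):0^1=1 (0,0):0^0=0 -> mex({0, 1}) = 2
G(5): splits (0,2):0^1=1 (0,1):0^1=1 (0,0):0^0=0 -> mex({0, 1}) = 2
G(6) = mex({1}) = 0
G(7) = mex({0, 1, 2}) = 3
G(8) = mex({0, 1, 2}) = 3
G(9) = mex({0, 2}) = 1
G(10) = mex({0, 2, 3}) = 1
G(11) = mex({0, 3}) = 1
G(12) = mex({1, 3}) = 0
G(13) = mex({0, 1, 2, 3}) = 4
G(14) = mex({0, 1, 2}) = 3
G(15) = mex({0, 1, 2}) = 3
G(16) = mex({0, 1, 2, 4}) = 3
G(17) = mex({0, 1, 3, 4}) = 2
G(18) = mex({0, 1, 3, 4}) = 2
G(19) = mex({0, 1, 3, 5}) = 2
G(20) = mex({0, 1, 2, 3, 5}) = 4
G(21) = mex({0, 1, 2, 3, 5}) = 4
G(22) = mex({1, 2, 6}) = 0
G(23) = mex({0, 1, 2, 3, 4, 6}) = 5
G(24) = mex({0, 1, 2, 3, 4}) = 5
G(25) = mex({0, 1, 3, 4, 7}) = 2
G(26) = mex({0, 1, 3, 4, 5, 7}) = 2
Therefore G(26) = 2.

2


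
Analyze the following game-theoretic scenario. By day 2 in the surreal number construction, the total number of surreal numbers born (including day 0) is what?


Day 0: {|} = 0 is born. Count = 1.
Day n: the number of surreal numbers born by day n is 2^(n+1) - 1.
By day 0: 2^1 - 1 = 1
By day 1: 2^2 - 1 = 3
By day 2: 2^3 - 1 = 7
By day 2: 7 surreal numbers.

7


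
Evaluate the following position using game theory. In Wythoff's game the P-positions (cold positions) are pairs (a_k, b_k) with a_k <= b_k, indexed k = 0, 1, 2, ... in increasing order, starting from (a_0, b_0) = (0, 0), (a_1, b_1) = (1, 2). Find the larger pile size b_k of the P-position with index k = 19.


By Wythoff's theorem, a_k = floor(k * phi) and b_k = floor(k * phi^2) = a_k + k, where phi = (1 + sqrt(5))/2 is the golden ratio.
phi = (1 + sqrt(5))/2 = 1.618034
phi^2 = phi + 1 = 2.618034
k = 19
k * phi^2 = 19 * 2.618034 = 49.742646
b_19 = floor(k * phi^2) = 49 (check: a_19 + k = 30 + 19 = 49)

49


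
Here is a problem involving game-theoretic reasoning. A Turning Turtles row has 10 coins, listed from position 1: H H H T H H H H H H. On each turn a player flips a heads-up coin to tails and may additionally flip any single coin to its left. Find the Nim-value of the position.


Coins: H H H T H H H H H H
Key fact: a single head at position k behaves exactly like a Nim heap of size k (turning it to T and optionally flipping a coin at j < k corresponds to moving the heap from k to j, or to 0), and heads combine as a disjunctive sum (two heads at the same place would cancel, matching j XOR j = 0). So the Nim-value is the XOR of the 1-indexed positions of the heads.
Face-up positions (1-indexed): [1, 2, 3, 5, 6, 7, 8, 9, 10]
XOR 0 with 1: 0 XOR 1 = 1
XOR 1 with 2: 1 XOR 2 = 3
XOR 3 with 3: 3 XOR 3 = 0
XOR 0 with 5: 0 XOR 5 = 5
XOR 5 with 6: 5 XOR 6 = 3
XOR 3 with 7: 3 XOR 7 = 4
XOR 4 with 8: 4 XOR 8 = 12
XOR 12 with 9: 12 XOR 9 = 5
XOR 5 with 10: 5 XOR 10 = 15
Nim-value = 15

15


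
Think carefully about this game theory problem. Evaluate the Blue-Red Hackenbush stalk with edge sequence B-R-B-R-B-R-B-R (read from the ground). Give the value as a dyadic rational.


Edges (from ground): B-R-B-R-B-R-B-R
By Berlekamp's sign-expansion rule, a Blue-Red Hackenbush stalk has the value of the surreal number whose sign sequence is the edge sequence with B -> + and R -> -.
Sign sequence: +-+-+-+-
Trace the sign expansion in the surreal number tree, starting from 0:
Edge 1: B (sign +) -> bounds (0, +inf), value = 1
Edge 2: R (sign -) -> bounds (0, 1), value = 1/2
Edge 3: B (sign +) -> bounds (1/2, 1), value = 3/4
Edge 4: R (sign -) -> bounds (1/2, 3/4), value = 5/8
Edge 5: B (sign +) -> bounds (5/8, 3/4), value = 11/16
Edge 6: R (sign -) -> bounds (5/8, 11/16), value = 21/32
Edge 7: B (sign +) -> bounds (21/32, 11/16), value = 43/64
Edge 8: R (sign -) -> bounds (21/32, 43/64), value = 85/128
Game value = 85/128

85/128


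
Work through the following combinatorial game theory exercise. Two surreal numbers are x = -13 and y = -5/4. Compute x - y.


x = -13, y = -5/4
Converting to common denominator: 4
x = -52/4, y = -5/4
x - y = -13 - -5/4 = -47/4

-47/4


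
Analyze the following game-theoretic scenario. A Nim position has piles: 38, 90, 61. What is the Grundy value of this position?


We need the XOR (exclusive or) of all pile sizes.
After XOR-ing pile 1 (size 38): 0 XOR 38 = 38
After XOR-ing pile 2 (size 90): 38 XOR 90 = 124
After XOR-ing pile 3 (size 61): 124 XOR 61 = 65
The Nim-value of this position is 65.

65


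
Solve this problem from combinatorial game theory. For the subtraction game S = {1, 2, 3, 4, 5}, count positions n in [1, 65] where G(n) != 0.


Subtraction set S = {1, 2, 3, 4, 5}, so G(n) = n mod 6.
G(n) = 0 when n is a multiple of 6.
Multiples of 6 in [1, 65]: 10
N-positions (nonzero Grundy) = 65 - 10 = 55

55


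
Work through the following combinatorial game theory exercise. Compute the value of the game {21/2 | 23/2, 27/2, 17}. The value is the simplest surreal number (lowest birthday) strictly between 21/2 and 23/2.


Left options: {21/2}, max = 21/2
Right options: {23/2, 27/2, 17}, min = 23/2
All options are numbers and max(Left) < min(Right), so by the simplicity theorem the value is the simplest (earliest-born) number strictly between 21/2 and 23/2.
The only integer strictly between 21/2 and 23/2 is 11.
No non-integer in the interval can be simpler: if x is a non-integer in the interval, then floor(x) or ceil(x) also lies in the interval (the interval contains an integer), and both are proper prefixes of x's sign expansion, i.e. born earlier. So the game value is 11.
Game value = 11

11


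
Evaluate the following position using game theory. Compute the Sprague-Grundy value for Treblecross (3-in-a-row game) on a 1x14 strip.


Treblecross: place X on empty cells; 3-in-a-row wins.
Playing within two cells of an existing X lets the opponent win at once, so sensible play treats the cells i-2..i+2 around each X as dead. The player left with no safe cell loses, so this is a normal-play take-away game on strips of safe cells.
Placing X at cell i (0-indexed) of a strip of k safe cells leaves independent strips of sizes max(0, i-2) and max(0, k-i-3). Hence G(k) = mex{ G(max(0,i-2)) XOR G(max(0,k-i-3)) : 0 <= i < k }, with G(0) = 0.
G(1): splits (0,0):0^0=0 -> mex({0}) = 1
G(2): splits (0,0):0^0=0 -> mex({0}) = 1
G(3): splits (0,0):0^0=0 -> mex({0}) = 1
G(4): splits (0,1):0^1=1 (0,0):0^0=0 -> mex({0, 1}) = 2
G(5): splits (0,2):0^1=1 (0,1):0^1=1 (0,0):0^0=0 -> mex({0, 1}) = 2
G(6) = mex({1}) = 0
G(7) = mex({0, 1, 2}) = 3
G(8) = mex({0, 1, 2}) = 3
G(9) = mex({0, 2}) = 1
G(10) = mex({0, 2, 3}) = 1
G(11) = mex({0, 3}) = 1
G(12) = mex({1, 3}) = 0
G(13) = mex({0, 1, 2, 3}) = 4
G(14) = mex({0, 1, 2}) = 3
Therefore G(14) = 3.

3


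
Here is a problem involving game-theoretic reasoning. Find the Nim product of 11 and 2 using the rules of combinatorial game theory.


Nim multiplication is bilinear over XOR: (u XOR v) * w = (u*w) XOR (v*w).
So we split each operand into its bit components and XOR the pairwise Nim products.
11 = 1 + 2 + 8 (as XOR of powers of 2).
2 = 2 (as XOR of powers of 2).
Using the standard Nim-product table on single bits:
  2*2 = 3,   2*4 = 8,   2*8 = 12,
  4*4 = 6,   4*8 = 11,  8*8 = 13,
and  1*x = x (identity), k*l = l*k (commutative).
Pairwise Nim products:
  1 * 2 = 2
  2 * 2 = 3
  8 * 2 = 12
XOR them: 2 XOR 3 XOR 12 = 13.
Result: 11 * 2 = 13 (in Nim).

13


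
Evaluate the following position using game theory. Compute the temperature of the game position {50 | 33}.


The game is {50 | 33}, a switch {a | b} with numbers a > b.
Cooling {a | b} by t gives {a - t | b + t}, which stops being hot when a - t = b + t, i.e. at t = (a - b)/2. So the temperature of a switch is (a - b)/2.
Temperature = (Left option - Right option) / 2
= (50 - (33)) / 2
= 17 / 2
= 17/2

17/2


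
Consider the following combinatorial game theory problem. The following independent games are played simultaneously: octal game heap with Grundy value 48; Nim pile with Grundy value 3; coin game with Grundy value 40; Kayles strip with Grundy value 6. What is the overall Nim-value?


By the Sprague-Grundy theorem, the Grundy value of a sum of games is the XOR of individual Grundy values.
octal game heap: Grundy value = 48. Running XOR: 0 XOR 48 = 48
Nim pile: Grundy value = 3. Running XOR: 48 XOR 3 = 51
coin game: Grundy value = 40. Running XOR: 51 XOR 40 = 27
Kayles strip: Grundy value = 6. Running XOR: 27 XOR 6 = 29
The combined Grundy value is 29.

29


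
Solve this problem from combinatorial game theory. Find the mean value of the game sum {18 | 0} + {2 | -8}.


G1 = {18 | 0}, G2 = {2 | -8}
Each is a switch {a | b} with numbers a > b; its mean value is (a + b)/2, and mean value is additive over game sums: m(G1 + G2) = m(G1) + m(G2).
Mean of G1 = (18 + (0))/2 = 18/2 = 9
Mean of G2 = (2 + (-8))/2 = -6/2 = -3
Mean of G1 + G2 = 9 + -3 = 6

6


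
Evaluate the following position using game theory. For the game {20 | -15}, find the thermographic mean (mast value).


Game = {20 | -15}, a switch {a | b} with numbers a > b.
Its thermograph has left wall a - t and right wall b + t, which meet at t = (a - b)/2, where both equal (a + b)/2. So the mast (mean value) is at (a + b)/2.
Mean = (20 + (-15))/2 = 5/2 = 5/2

5/2


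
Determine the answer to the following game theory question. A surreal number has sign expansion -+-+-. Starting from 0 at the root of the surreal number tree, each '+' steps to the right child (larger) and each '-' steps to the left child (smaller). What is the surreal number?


Sign expansion: -+-+-
Rule: track bounds (lo, hi), initially (-inf, +inf). On '+', the current value becomes lo and we move to the simplest number in (value, hi): value + 1 if hi = +inf, otherwise the midpoint (value + hi)/2. On '-', the current value becomes hi and we move to value - 1 if lo = -inf, otherwise the midpoint (lo + value)/2.
Start at 0.
Step 1: sign = -, move left. Bounds: (-inf, 0). Value = -1
Step 2: sign = +, move right. Bounds: (-1, 0). Value = -1/2
Step 3: sign = -, move left. Bounds: (-1, -1/2). Value = -3/4
Step 4: sign = +, move right. Bounds: (-3/4, -1/2). Value = -5/8
Step 5: sign = -, move left. Bounds: (-3/4, -5/8). Value = -11/16
The surreal number with sign expansion -+-+- is -11/16.

-11/16


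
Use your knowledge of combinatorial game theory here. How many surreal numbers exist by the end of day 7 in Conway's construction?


Day 0: {|} = 0 is born. Count = 1.
Day n: the number of surreal numbers born by day n is 2^(n+1) - 1.
By day 0: 2^1 - 1 = 1
By day 1: 2^2 - 1 = 3
By day 2: 2^3 - 1 = 7
By day 3: 2^4 - 1 = 15
By day 4: 2^5 - 1 = 31
By day 5: 2^6 - 1 = 63
By day 6: 2^7 - 1 = 127
By day 7: 2^8 - 1 = 255
By day 7: 255 surreal numbers.

255


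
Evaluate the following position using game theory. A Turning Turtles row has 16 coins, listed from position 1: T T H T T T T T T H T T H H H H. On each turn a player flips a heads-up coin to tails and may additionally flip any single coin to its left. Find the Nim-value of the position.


Coins: T T H T T T T T T H T T H H H H
Key fact: a single head at position k behaves exactly like a Nim heap of size k (turning it to T and optionally flipping a coin at j < k corresponds to moving the heap from k to j, or to 0), and heads combine as a disjunctive sum (two heads at the same place would cancel, matching j XOR j = 0). So the Nim-value is the XOR of the 1-indexed positions of the heads.
Face-up positions (1-indexed): [3, 10, 13, 14, 15, 16]
XOR 0 with 3: 0 XOR 3 = 3
XOR 3 with 10: 3 XOR 10 = 9
XOR 9 with 13: 9 XOR 13 = 4
XOR 4 with 14: 4 XOR 14 = 10
XOR 10 with 15: 10 XOR 15 = 5
XOR 5 with 16: 5 XOR 16 = 21
Nim-value = 21

21


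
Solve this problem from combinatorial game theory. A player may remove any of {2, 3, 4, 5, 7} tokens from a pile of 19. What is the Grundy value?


The subtraction set is S = {2, 3, 4, 5, 7}.
G(k) = mex{ G(k - s) : s in S, s <= k }. We compute iteratively: G(0) = 0.
G(1) = mex({}) = 0
G(2) = mex({0}) = 1
G(3) = mex({0}) = 1
G(4) = mex({0, 1}) = 2
G(5) = mex({0, 1}) = 2
G(6) = mex({0, 1, 2}) = 3
G(7) = mex({0, 1, 2}) = 3
G(8) = mex({0, 1, 2, 3}) = 4
G(9) = mex({1, 2, 3}) = 0
G(10) = mex({1, 2, 3, 4}) = 0
G(11) = mex({0, 2, 3, 4}) = 1
G(12) = mex({0, 2, 3, 4}) = 1
G(13) = mex({0, 1, 3, 4}) = 2
G(14) = mex({0, 1, 3}) = 2
G(15) = mex({0, 1, 2, 4}) = 3
Observe that G(9)..G(15) = 0, 0, 1, 1, 2, 2, 3 repeats G(0)..G(6) = 0, 0, 1, 1, 2, 2, 3.
For k >= max(S) = 7, G(k) is determined by the previous 7 values G(k-7)..G(k-1); a window of 7 consecutive values has recurred shifted by 9, so by induction G(k + 9) = G(k) for all k >= 0: the sequence is periodic from the start with period 9.
One period: G(0..8) = 0, 0, 1, 1, 2, 2, 3, 3, 4.
19 mod 9 = 1, so G(19) = G(1) = 0.

0


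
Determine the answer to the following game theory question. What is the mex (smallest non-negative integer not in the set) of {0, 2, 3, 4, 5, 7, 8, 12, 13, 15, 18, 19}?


Set = {0, 2, 3, 4, 5, 7, 8, 12, 13, 15, 18, 19}
0 is in the set.
1 is NOT in the set. This is the mex.
mex = 1

1


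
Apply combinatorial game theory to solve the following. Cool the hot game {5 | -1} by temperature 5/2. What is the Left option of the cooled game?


Original game: {5 | -1} (a switch {a | b} with a > b).
Cooling by t (for t below the temperature (a - b)/2 = 3) taxes each move by t: {a | b} cooled by t is {a - t | b + t}.
Cooling amount: t = 5/2
Cooled Left option: 5 - 5/2 = 5/2
Cooled Right option: -1 + 5/2 = 3/2
Cooled game: {5/2 | 3/2}
Left option = 5/2

5/2


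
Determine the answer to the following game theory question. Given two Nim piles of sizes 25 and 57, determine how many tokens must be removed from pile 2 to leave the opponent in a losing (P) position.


Piles: 25 and 57
Current XOR: 25 XOR 57 = 32 (non-zero, so this is an N-position).
To make the XOR zero, we need to find a move that balances the piles.
For pile 2 (size 57): target = 57 XOR 32 = 25
We reduce pile 2 from 57 to 25.
Tokens removed: 57 - 25 = 32
Verification: 25 XOR 25 = 0

32


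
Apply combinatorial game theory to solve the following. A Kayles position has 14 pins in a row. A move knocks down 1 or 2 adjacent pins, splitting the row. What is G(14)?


Kayles: a move removes 1 or 2 adjacent pins from a contiguous row.
Removing pins from a row of k leaves two independent rows (a, b) with a + b = k - 1 (one pin) or a + b = k - 2 (two pins); an end removal gives a = 0.
By Sprague-Grundy, G(k) = mex{ G(a) XOR G(b) } over all these splits. G(0) = 0.
G(1): splits (0,0):0^0=0 -> mex({0}) = 1
G(2): splits (0,1):0^1=1 (0,0):0^0=0 -> mex({0, 1}) = 2
G(3): splits (0,2):0^2=2 (1,1):1^1=0 (0,1):0^1=1 -> mex({0, 1, 2}) = 3
G(4): splits (0,3):0^3=3 (1,2):1^2=3 (0,2):0^2=2 (1,1):1^1=0 -> mex({0, 2, 3}) = 1
G(5): splits (0,4):0^1=1 (1,3):1^3=2 (2,2):2^2=0 (0,3):0^3=3 (1,2):1^2=3 -> mex({0, 1, 2, 3}) = 4
G(6) = mex({0, 1, 2, 4}) = 3
G(7) = mex({0, 1, 3, 4, 5}) = 2
G(8) = mex({0, 2, 3, 5, 6}) = 1
G(9) = mex({0, 1, 2, 3, 6, 7}) = 4
G(10) = mex({0, 1, 3, 4, 5, 7}) = 2
G(11) = mex({0, 1, 2, 3, 4, 5}) = 6
G(12) = mex({0, 1, 2, 3, 5, 6, 7}) = 4
G(13) = mex({0, 2, 3, 4, 6, 7}) = 1
G(14) = mex({0, 1, 4, 5, 6, 7}) = 2
Therefore G(14) = 2.

2


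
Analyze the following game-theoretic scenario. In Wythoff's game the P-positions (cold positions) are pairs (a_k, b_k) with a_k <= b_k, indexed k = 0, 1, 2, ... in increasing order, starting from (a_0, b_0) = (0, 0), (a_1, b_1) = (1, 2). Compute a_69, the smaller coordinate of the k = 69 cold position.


By Wythoff's theorem, a_k = floor(k * phi) and b_k = floor(k * phi^2) = a_k + k, where phi = (1 + sqrt(5))/2 is the golden ratio.
phi = (1 + sqrt(5))/2 = 1.618034
k = 69
k * phi = 69 * 1.618034 = 111.644345
a_69 = floor(k * phi) = 111

111


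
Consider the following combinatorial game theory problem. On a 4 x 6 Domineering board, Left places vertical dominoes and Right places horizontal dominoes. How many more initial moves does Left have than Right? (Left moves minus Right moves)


Board is 4 x 6 (rows x cols).
Left (vertical) placements: (rows-1) * cols = 3 * 6 = 18
Right (horizontal) placements: rows * (cols-1) = 4 * 5 = 20
Advantage = Left - Right = 18 - 20 = -2

-2


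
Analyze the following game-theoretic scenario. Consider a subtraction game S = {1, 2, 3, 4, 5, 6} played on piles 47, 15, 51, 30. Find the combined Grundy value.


Subtraction set: {1, 2, 3, 4, 5, 6}
For this subtraction set, G(n) = n mod 7 (period = max + 1 = 7).
Pile 1 (size 47): G(47) = 47 mod 7 = 5
Pile 2 (size 15): G(15) = 15 mod 7 = 1
Pile 3 (size 51): G(51) = 51 mod 7 = 2
Pile 4 (size 30): G(30) = 30 mod 7 = 2
Total Grundy value = XOR of all: 5 XOR 1 XOR 2 XOR 2 = 4

4


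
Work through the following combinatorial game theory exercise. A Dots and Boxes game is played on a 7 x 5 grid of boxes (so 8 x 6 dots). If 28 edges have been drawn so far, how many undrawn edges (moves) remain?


Grid: 7 x 5 boxes, i.e. 8 rows and 6 columns of dots.
Horizontal edges: (rows + 1) * cols = 8 * 5 = 40
Vertical edges: rows * (cols + 1) = 7 * 6 = 42
Total edges: 40 + 42 = 82
Edges drawn: 28
Remaining: 82 - 28 = 54

54


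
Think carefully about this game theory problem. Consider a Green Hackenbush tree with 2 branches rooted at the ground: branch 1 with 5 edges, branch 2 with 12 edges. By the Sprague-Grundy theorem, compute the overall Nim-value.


The tree has 2 branches from the ground vertex.
In Green Hackenbush, the Nim-value of a simple path of length k is k.
Branch 1: length 5, Nim-value = 5
Branch 2: length 12, Nim-value = 12
Total Nim-value = XOR of all branch values:
0 XOR 5 = 5
5 XOR 12 = 9
Nim-value of the tree = 9

9


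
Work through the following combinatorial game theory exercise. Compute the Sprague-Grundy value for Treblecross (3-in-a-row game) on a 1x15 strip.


Treblecross: place X on empty cells; 3-in-a-row wins.
Playing within two cells of an existing X lets the opponent win at once, so sensible play treats the cells i-2..i+2 around each X as dead. The player left with no safe cell loses, so this is a normal-play take-away game on strips of safe cells.
Placing X at cell i (0-indexed) of a strip of k safe cells leaves independent strips of sizes max(0, i-2) and max(0, k-i-3). Hence G(k) = mex{ G(max(0,i-2)) XOR G(max(0,k-i-3)) : 0 <= i < k }, with G(0) = 0.
G(1): splits (0,0):0^0=0 -> mex({0}) = 1
G(2): splits (0,0):0^0=0 -> mex({0}) = 1
G(3): splits (0,0):0^0=0 -> mex({0}) = 1
G(4): splits (0,1):0^1=1 (0,0):0^0=0 -> mex({0, 1}) = 2
G(5): splits (0,2):0^1=1 (0,1):0^1=1 (0,0):0^0=0 -> mex({0, 1}) = 2
G(6) = mex({1}) = 0
G(7) = mex({0, 1, 2}) = 3
G(8) = mex({0, 1, 2}) = 3
G(9) = mex({0, 2}) = 1
G(10) = mex({0, 2, 3}) = 1
G(11) = mex({0, 3}) = 1
G(12) = mex({1, 3}) = 0
G(13) = mex({0, 1, 2, 3}) = 4
G(14) = mex({0, 1, 2}) = 3
G(15) = mex({0, 1, 2}) = 3
Therefore G(15) = 3.

3


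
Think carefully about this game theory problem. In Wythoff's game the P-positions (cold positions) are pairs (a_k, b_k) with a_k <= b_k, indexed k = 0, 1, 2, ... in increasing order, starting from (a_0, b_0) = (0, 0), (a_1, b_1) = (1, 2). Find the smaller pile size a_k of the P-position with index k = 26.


By Wythoff's theorem, a_k = floor(k * phi) and b_k = floor(k * phi^2) = a_k + k, where phi = (1 + sqrt(5))/2 is the golden ratio.
phi = (1 + sqrt(5))/2 = 1.618034
k = 26
k * phi = 26 * 1.618034 = 42.068884
a_26 = floor(k * phi) = 42

42


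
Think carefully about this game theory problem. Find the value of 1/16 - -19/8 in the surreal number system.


x = 1/16, y = -19/8
Converting to common denominator: 16
x = 1/16, y = -38/16
x - y = 1/16 - -19/8 = 39/16

39/16


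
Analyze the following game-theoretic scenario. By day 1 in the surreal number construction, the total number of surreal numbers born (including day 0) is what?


Day 0: {|} = 0 is born. Count = 1.
Day n: the number of surreal numbers born by day n is 2^(n+1) - 1.
By day 0: 2^1 - 1 = 1
By day 1: 2^2 - 1 = 3
By day 1: 3 surreal numbers.

3


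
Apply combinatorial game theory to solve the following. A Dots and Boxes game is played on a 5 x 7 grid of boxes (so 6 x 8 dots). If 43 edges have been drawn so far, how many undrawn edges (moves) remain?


Grid: 5 x 7 boxes, i.e. 6 rows and 8 columns of dots.
Horizontal edges: (rows + 1) * cols = 6 * 7 = 42
Vertical edges: rows * (cols + 1) = 5 * 8 = 40
Total edges: 42 + 40 = 82
Edges drawn: 43
Remaining: 82 - 43 = 39

39


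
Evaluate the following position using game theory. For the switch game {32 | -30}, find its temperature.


The game is {32 | -30}, a switch {a | b} with numbers a > b.
Cooling {a | b} by t gives {a - t | b + t}, which stops being hot when a - t = b + t, i.e. at t = (a - b)/2. So the temperature of a switch is (a - b)/2.
Temperature = (Left option - Right option) / 2
= (32 - (-30)) / 2
= 62 / 2
= 31

31


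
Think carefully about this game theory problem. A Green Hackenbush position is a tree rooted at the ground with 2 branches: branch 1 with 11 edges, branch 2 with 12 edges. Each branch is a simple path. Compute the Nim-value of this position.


The tree has 2 branches from the ground vertex.
In Green Hackenbush, the Nim-value of a simple path of length k is k.
Branch 1: length 11, Nim-value = 11
Branch 2: length 12, Nim-value = 12
Total Nim-value = XOR of all branch values:
0 XOR 11 = 11
11 XOR 12 = 7
Nim-value of the tree = 7

7


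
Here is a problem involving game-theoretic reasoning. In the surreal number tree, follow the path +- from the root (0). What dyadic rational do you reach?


Sign expansion: +-
Rule: track bounds (lo, hi), initially (-inf, +inf). On '+', the current value becomes lo and we move to the simplest number in (value, hi): value + 1 if hi = +inf, otherwise the midpoint (value + hi)/2. On '-', the current value becomes hi and we move to value - 1 if lo = -inf, otherwise the midpoint (lo + value)/2.
Start at 0.
Step 1: sign = +, move right. Bounds: (0, +inf). Value = 1
Step 2: sign = -, move left. Bounds: (0, 1). Value = 1/2
The surreal number with sign expansion +- is 1/2.

1/2


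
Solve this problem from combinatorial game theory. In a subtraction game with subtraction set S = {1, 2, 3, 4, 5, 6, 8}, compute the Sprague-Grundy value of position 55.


The subtraction set is S = {1, 2, 3, 4, 5, 6, 8}.
G(k) = mex{ G(k - s) : s in S, s <= k }. We compute iteratively: G(0) = 0.
G(1) = mex({0}) = 1
G(2) = mex({0, 1}) = 2
G(3) = mex({0, 1, 2}) = 3
G(4) = mex({0, 1, 2, 3}) = 4
G(5) = mex({0, 1, 2, 3, 4}) = 5
G(6) = mex({0, 1, 2, 3, 4, 5}) = 6
G(7) = mex({1, 2, 3, 4, 5, 6}) = 0
G(8) = mex({0, 2, 3, 4, 5, 6}) = 1
G(9) = mex({0, 1, 3, 4, 5, 6}) = 2
G(10) = mex({0, 1, 2, 4, 5, 6}) = 3
G(11) = mex({0, 1, 2, 3, 5, 6}) = 4
G(12) = mex({0, 1, 2, 3, 4, 6}) = 5
G(13) = mex({0, 1, 2, 3, 4, 5}) = 6
G(14) = mex({1, 2, 3, 4, 5, 6}) = 0
Observe that G(7)..G(14) = 0, 1, 2, 3, 4, 5, 6, 0 repeats G(0)..G(7) = 0, 1, 2, 3, 4, 5, 6, 0.
For k >= max(S) = 8, G(k) is determined by the previous 8 values G(k-8)..G(k-1); a window of 8 consecutive values has recurred shifted by 7, so by induction G(k + 7) = G(k) for all k >= 0: the sequence is periodic from the start with period 7.
One period: G(0..6) = 0, 1, 2, 3, 4, 5, 6.
55 mod 7 = 6, so G(55) = G(6) = 6.

6


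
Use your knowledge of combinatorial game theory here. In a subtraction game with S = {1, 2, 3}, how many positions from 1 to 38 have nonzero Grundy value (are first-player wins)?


Subtraction set S = {1, 2, 3}, so G(n) = n mod 4.
G(n) = 0 when n is a multiple of 4.
Multiples of 4 in [1, 38]: 9
N-positions (nonzero Grundy) = 38 - 9 = 29

29


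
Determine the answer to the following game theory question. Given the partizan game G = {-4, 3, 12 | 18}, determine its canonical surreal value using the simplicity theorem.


Left options: {-4, 3, 12}, max = 12
Right options: {18}, min = 18
All options are numbers and max(Left) < min(Right), so by the simplicity theorem the value is the simplest (earliest-born) number strictly between 12 and 18.
Integers 13 through 17 all lie strictly between 12 and 18.
Among integers, the simplest (lowest birthday = smallest |n|; 0 is born on day 0, +-n on day n) is 13.
No non-integer in the interval can be simpler: if x is a non-integer in the interval, then floor(x) or ceil(x) also lies in the interval (the interval contains an integer), and both are proper prefixes of x's sign expansion, i.e. born earlier. So the game value is 13.
Game value = 13

13
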